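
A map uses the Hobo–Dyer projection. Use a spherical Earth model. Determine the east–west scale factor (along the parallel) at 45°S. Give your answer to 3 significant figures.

The Hobo–Dyer projection is cylindrical equal-area with φ₀ = 37.5°. For cylindrical equal-area with standard parallel φ₀, h = cos φ / cos φ₀ and k = cos φ₀ / cos φ, so h·k = 1.
k = cos 37.5° / cos 45° = 0.7934/0.7071 = 1.122.

1.12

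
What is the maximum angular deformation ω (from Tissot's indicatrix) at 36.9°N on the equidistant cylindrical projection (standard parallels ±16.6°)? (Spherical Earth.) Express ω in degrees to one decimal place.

The equidistant cylindrical projection with φ₀ = 16.6° has h = 1 (meridians true) and k = cos φ₀ / cos φ along parallels.
At 36.9°: h = 1.000, k = 1.198; principal scales a = 1.198, b = 1.000.
sin(ω/2) = (a − b)/(a + b) = 0.1984/2.198 = 0.09024, so ω = 2 arcsin(0.09024) ≈ 10.4°.

10.4°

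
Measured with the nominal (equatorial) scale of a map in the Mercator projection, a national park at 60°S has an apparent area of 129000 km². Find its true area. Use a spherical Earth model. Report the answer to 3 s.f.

32300 km²

Mercator is conformal, so the point scale is isotropic: h = k = sec φ = 1/cos φ.
Areal scale = k² = sec²φ = 1/cos²(60°) = 1/0.5000² = 4.000.
True area = apparent / (areal scale) = 129000 / 4.000 ≈ 32300 km².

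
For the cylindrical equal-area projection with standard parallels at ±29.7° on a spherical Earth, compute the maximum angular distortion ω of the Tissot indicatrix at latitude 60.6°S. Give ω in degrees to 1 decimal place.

Cylindrical equal-area (φ₀ = 29.7°): h = cos φ / cos 29.7° along meridians, k = cos 29.7° / cos φ along parallels; h·k = 1.
At 60.6°: h = 0.5651, k = 1.769; principal scales a = 1.769, b = 0.5651.
sin(ω/2) = (a − b)/(a + b) = 1.204/2.335 = 0.5159, so ω = 2 arcsin(0.5159) ≈ 62.1°.

62.1°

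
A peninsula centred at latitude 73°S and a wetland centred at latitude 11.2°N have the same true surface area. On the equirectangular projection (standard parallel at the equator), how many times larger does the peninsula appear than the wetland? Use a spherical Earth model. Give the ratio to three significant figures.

3.36

Plate carrée maps x = Rλ, y = Rφ. The meridian scale is h = 1 and the parallel scale is k = 1/cos φ = sec φ.
Areal scale at 73°: h·k = 1.000 × 3.420 = 3.420.
Areal scale at 11.2°: h·k = 1.000 × 1.019 = 1.019.
Ratio = 3.420/1.019 ≈ 3.36.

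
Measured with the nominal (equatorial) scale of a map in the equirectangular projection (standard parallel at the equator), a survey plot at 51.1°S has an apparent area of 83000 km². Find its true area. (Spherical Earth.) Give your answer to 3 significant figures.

In the plate carrée (x = Rλ, y = Rφ), meridians are true-scale (h = 1) and parallels are stretched by k = sec φ.
Areal scale = h·k = 1 × sec φ; at 51.1°, h = 1.000, k = 1.592, so h·k = 1.592.
True area = apparent / (areal scale) = 83000 / 1.592 ≈ 52100 km².

52100 km²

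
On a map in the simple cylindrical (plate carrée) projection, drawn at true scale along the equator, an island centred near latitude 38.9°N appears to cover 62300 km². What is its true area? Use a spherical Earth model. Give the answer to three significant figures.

48500 km²

In the plate carrée (x = Rλ, y = Rφ), meridians are true-scale (h = 1) and parallels are stretched by k = sec φ.
Areal scale = h·k = 1 × sec φ; at 38.9°, h = 1.000, k = 1.285, so h·k = 1.285.
True area = apparent / (areal scale) = 62300 / 1.285 ≈ 48500 km².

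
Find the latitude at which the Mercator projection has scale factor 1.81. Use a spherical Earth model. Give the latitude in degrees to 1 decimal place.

Mercator scale is k = sec φ = 1/cos φ.
1/cos φ = 1.81  ⇒  cos φ = 0.5525  ⇒  φ = arccos(0.5525) ≈ 56.5°.

56.5°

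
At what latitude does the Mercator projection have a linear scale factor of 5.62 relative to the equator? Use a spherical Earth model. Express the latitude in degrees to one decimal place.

79.8°

Mercator scale is k = sec φ = 1/cos φ.
1/cos φ = 5.62  ⇒  cos φ = 0.1779  ⇒  φ = arccos(0.1779) ≈ 79.8°.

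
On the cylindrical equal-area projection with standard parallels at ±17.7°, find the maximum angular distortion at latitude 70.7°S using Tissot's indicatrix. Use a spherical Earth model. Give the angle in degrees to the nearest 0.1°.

Cylindrical equal-area (φ₀ = 17.7°): h = cos φ / cos 17.7° along meridians, k = cos 17.7° / cos φ along parallels; h·k = 1.
At 70.7°: h = 0.3469, k = 2.882; principal scales a = 2.882, b = 0.3469.
sin(ω/2) = (a − b)/(a + b) = 2.535/3.229 = 0.7851, so ω = 2 arcsin(0.7851) ≈ 103.5°.

103.5°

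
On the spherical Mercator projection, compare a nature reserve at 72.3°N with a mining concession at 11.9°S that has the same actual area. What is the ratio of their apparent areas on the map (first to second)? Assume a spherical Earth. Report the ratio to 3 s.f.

10.4

On Mercator, area is exaggerated by sec²φ = 1/cos²φ.
At 72.3°: sec²(72.3°) = 1/0.3040² = 10.82.
At 11.9°: sec²(11.9°) = 1/0.9785² = 1.044.
Ratio = 10.82/1.044 = cos²(11.9°)/cos²(72.3°) ≈ 10.4.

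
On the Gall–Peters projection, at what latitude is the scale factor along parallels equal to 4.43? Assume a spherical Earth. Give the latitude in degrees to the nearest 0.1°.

The Gall–Peters projection is cylindrical equal-area with φ₀ = 45°. Cylindrical equal-area (φ₀ = 45°): h = cos φ / cos 45° along meridians, k = cos 45° / cos φ along parallels; h·k = 1.
k = cos φ₀ / cos φ = 4.43  ⇒  cos φ = cos 45° / 4.43 = 0.1596.
φ = arccos(0.1596) ≈ 80.8°.

80.8°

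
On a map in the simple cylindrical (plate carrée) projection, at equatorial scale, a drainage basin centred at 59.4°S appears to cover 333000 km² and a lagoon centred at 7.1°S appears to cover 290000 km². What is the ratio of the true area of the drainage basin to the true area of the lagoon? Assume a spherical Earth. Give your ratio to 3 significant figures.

Plate carrée has h = 1 and k = sec φ, giving areal scale sec φ; true area = (apparent area) · cos φ.
True area of drainage basin: 333000 × cos(59.4°) = 333000 × 0.5090 = 169500 km².
True area of lagoon: 290000 × cos(7.1°) = 290000 × 0.9923 = 287800 km².
Ratio = 169500 / 287800 ≈ 0.589.

0.589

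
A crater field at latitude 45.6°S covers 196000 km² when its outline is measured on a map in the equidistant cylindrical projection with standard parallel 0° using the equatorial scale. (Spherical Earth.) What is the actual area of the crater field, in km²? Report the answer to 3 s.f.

Plate carrée maps x = Rλ, y = Rφ. The meridian scale is h = 1 and the parallel scale is k = 1/cos φ = sec φ.
Areal scale = h·k = 1 × sec φ; at 45.6°, h = 1.000, k = 1.429, so h·k = 1.429.
True area = apparent / (areal scale) = 196000 / 1.429 ≈ 137000 km².

137000 km²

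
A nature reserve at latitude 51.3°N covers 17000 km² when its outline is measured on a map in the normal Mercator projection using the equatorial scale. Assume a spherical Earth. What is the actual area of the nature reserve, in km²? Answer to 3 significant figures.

6650 km²

The Mercator projection is conformal; its linear scale factor is the same in every direction and equals sec φ = 1/cos φ.
Areal scale = k² = sec²φ = 1/cos²(51.3°) = 1/0.6252² = 2.558.
True area = apparent / (areal scale) = 17000 / 2.558 ≈ 6650 km².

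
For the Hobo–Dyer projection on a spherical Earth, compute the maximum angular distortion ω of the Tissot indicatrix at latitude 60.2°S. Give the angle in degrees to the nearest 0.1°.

Hobo–Dyer is a cylindrical equal-area projection with standard parallels at ±37.5°. For cylindrical equal-area with standard parallel φ₀, h = cos φ / cos φ₀ and k = cos φ₀ / cos φ, so h·k = 1.
At 60.2°: h = 0.6264, k = 1.596; principal scales a = 1.596, b = 0.6264.
sin(ω/2) = (a − b)/(a + b) = 0.9699/2.223 = 0.4364, so ω = 2 arcsin(0.4364) ≈ 51.7°.

51.7°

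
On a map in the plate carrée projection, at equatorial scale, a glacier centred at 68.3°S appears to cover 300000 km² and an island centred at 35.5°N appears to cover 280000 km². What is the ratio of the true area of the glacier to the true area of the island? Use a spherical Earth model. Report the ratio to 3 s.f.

On the plate carrée, areal scale = h·k = 1 × sec φ, so true area = apparent × cos φ.
True area of glacier: 300000 × cos(68.3°) = 300000 × 0.3697 = 110900 km².
True area of island: 280000 × cos(35.5°) = 280000 × 0.8141 = 228000 km².
Ratio = 110900 / 228000 ≈ 0.487.

0.487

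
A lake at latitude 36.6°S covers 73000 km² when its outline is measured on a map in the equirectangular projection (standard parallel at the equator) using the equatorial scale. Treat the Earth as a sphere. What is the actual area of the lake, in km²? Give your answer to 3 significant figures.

58600 km²

In the plate carrée (x = Rλ, y = Rφ), meridians are true-scale (h = 1) and parallels are stretched by k = sec φ.
Areal scale = h·k = 1 × sec φ; at 36.6°, h = 1.000, k = 1.246, so h·k = 1.246.
True area = apparent / (areal scale) = 73000 / 1.246 ≈ 58600 km².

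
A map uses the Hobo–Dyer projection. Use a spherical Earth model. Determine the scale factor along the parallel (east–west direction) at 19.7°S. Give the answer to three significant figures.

Hobo–Dyer is a cylindrical equal-area projection with standard parallels at ±37.5°. Cylindrical equal-area (φ₀ = 37.5°): h = cos φ / cos 37.5° along meridians, k = cos 37.5° / cos φ along parallels; h·k = 1.
k = cos 37.5° / cos 19.7° = 0.7934/0.9415 = 0.8427.

0.843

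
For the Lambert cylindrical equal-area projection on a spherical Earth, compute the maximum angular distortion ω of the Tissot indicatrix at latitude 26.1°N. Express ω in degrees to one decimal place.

The Lambert cylindrical equal-area projection is the cylindrical equal-area projection with its standard parallel at the equator (φ₀ = 0). A cylindrical equal-area projection with standard parallel φ₀ has meridian scale h = cos φ / cos φ₀ and parallel scale k = cos φ₀ / cos φ (so areas are preserved, h·k = 1).
At 26.1°: h = 0.8980, k = 1.114; principal scales a = 1.114, b = 0.8980.
sin(ω/2) = (a − b)/(a + b) = 0.2155/2.012 = 0.1071, so ω = 2 arcsin(0.1071) ≈ 12.3°.

12.3°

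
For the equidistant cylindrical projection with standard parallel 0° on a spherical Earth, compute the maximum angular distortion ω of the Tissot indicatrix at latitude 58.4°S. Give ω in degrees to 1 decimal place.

Plate carrée maps x = Rλ, y = Rφ. The meridian scale is h = 1 and the parallel scale is k = 1/cos φ = sec φ.
At 58.4°: h = 1.000, k = 1.908; principal scales a = 1.908, b = 1.000.
sin(ω/2) = (a − b)/(a + b) = 0.9084/2.908 = 0.3123, so ω = 2 arcsin(0.3123) ≈ 36.4°.

36.4°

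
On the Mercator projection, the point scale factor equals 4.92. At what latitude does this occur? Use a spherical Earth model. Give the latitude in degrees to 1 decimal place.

Mercator scale is k = sec φ = 1/cos φ.
1/cos φ = 4.92  ⇒  cos φ = 0.2033  ⇒  φ = arccos(0.2033) ≈ 78.3°.

78.3°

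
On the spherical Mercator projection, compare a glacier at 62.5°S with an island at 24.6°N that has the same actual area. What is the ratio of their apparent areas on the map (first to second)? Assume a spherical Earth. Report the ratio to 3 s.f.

3.88

Mercator areal scale is sec²φ.
At 62.5°: sec²(62.5°) = 1/0.4617² = 4.690.
At 24.6°: sec²(24.6°) = 1/0.9092² = 1.210.
Ratio = 4.690/1.210 = cos²(24.6°)/cos²(62.5°) ≈ 3.88.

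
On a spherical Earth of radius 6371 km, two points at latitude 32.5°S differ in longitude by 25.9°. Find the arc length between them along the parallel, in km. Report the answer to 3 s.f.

Arc length along a parallel = R cos φ · Δλ (with Δλ in radians).
= 6371 × cos 32.5° × (25.9° × π/180) = 6371 × 0.8434 × 0.4520 ≈ 2430 km.

2430 km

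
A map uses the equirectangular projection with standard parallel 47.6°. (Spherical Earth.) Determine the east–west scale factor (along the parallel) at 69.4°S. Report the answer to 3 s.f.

1.92

The equidistant cylindrical projection with φ₀ = 47.6° has h = 1 (meridians true) and k = cos φ₀ / cos φ along parallels.
k = cos 47.6° / cos 69.4° = 0.6743/0.3518 = 1.916.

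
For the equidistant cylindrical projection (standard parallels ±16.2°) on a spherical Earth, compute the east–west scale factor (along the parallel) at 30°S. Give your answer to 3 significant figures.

1.11

The equidistant cylindrical projection with φ₀ = 16.2° has h = 1 (meridians true) and k = cos φ₀ / cos φ along parallels.
k = cos 16.2° / cos 30° = 0.9603/0.8660 = 1.109.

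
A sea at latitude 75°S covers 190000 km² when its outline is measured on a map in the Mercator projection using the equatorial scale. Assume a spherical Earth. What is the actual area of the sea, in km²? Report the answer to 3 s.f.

Mercator is conformal, so the point scale is isotropic: h = k = sec φ = 1/cos φ.
Areal scale = k² = sec²φ = 1/cos²(75°) = 1/0.2588² = 14.93.
True area = apparent / (areal scale) = 190000 / 14.93 ≈ 12700 km².

12700 km²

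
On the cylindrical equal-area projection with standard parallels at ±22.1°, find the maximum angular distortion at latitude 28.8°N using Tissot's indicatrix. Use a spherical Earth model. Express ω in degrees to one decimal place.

Cylindrical equal-area (φ₀ = 22.1°): h = cos φ / cos 22.1° along meridians, k = cos 22.1° / cos φ along parallels; h·k = 1.
At 28.8°: h = 0.9458, k = 1.057; principal scales a = 1.057, b = 0.9458.
sin(ω/2) = (a − b)/(a + b) = 0.1115/2.003 = 0.05567, so ω = 2 arcsin(0.05567) ≈ 6.4°.

6.4°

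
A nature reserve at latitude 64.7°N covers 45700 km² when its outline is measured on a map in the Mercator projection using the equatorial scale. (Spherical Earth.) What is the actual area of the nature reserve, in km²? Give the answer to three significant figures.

8350 km²

The Mercator projection is conformal; its linear scale factor is the same in every direction and equals sec φ = 1/cos φ.
Areal scale = k² = sec²φ = 1/cos²(64.7°) = 1/0.4274² = 5.475.
True area = apparent / (areal scale) = 45700 / 5.475 ≈ 8350 km².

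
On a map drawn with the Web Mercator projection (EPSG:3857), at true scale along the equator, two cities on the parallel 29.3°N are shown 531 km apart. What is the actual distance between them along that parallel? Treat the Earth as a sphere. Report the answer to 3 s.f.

Mercator is conformal, so the point scale is isotropic: h = k = sec φ = 1/cos φ.
Along the parallel at 29.3°, map distances are exaggerated by k = sec 29.3° = 1.147.
True distance = 531 / 1.147 = 531 × cos 29.3° ≈ 463 km.

463 km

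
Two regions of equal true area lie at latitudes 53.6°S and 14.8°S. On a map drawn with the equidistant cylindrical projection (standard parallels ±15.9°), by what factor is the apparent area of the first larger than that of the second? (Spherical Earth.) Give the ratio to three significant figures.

The equidistant cylindrical projection with φ₀ = 15.9° has h = 1 (meridians true) and k = cos φ₀ / cos φ along parallels.
Areal scale at 53.6°: h·k = 1.000 × 1.621 = 1.621.
Areal scale at 14.8°: h·k = 1.000 × 0.9947 = 0.9947.
Ratio = 1.621/0.9947 ≈ 1.63.

1.63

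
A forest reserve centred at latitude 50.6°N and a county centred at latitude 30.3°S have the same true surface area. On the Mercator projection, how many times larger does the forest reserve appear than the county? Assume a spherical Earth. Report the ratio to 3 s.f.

Mercator is conformal with k = sec φ, so areal scale = k² = sec²φ.
At 50.6°: sec²(50.6°) = 1/0.6347² = 2.482.
At 30.3°: sec²(30.3°) = 1/0.8634² = 1.341.
Ratio = 2.482/1.341 = cos²(30.3°)/cos²(50.6°) ≈ 1.85.

1.85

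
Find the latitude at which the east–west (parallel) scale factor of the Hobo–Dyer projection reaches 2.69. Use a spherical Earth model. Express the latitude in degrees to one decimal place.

72.8°

The Hobo–Dyer projection is cylindrical equal-area with φ₀ = 37.5°. A cylindrical equal-area projection with standard parallel φ₀ has meridian scale h = cos φ / cos φ₀ and parallel scale k = cos φ₀ / cos φ (so areas are preserved, h·k = 1).
k = cos φ₀ / cos φ = 2.69  ⇒  cos φ = cos 37.5° / 2.69 = 0.2949.
φ = arccos(0.2949) ≈ 72.8°.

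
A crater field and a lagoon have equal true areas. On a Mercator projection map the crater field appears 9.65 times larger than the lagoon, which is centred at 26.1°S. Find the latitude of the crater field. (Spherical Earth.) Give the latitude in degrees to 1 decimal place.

73.2°

Mercator areal scale is sec²φ, so apparent-area ratio = sec²φ₁ / sec²φ₂ = cos²φ₂ / cos²φ₁.
cos²φ₂ / cos²φ₁ = 9.65  ⇒  cos φ₁ = cos 26.1° / √9.65 = 0.8980/3.106 = 0.2891.
φ₁ = arccos(0.2891) ≈ 73.2°.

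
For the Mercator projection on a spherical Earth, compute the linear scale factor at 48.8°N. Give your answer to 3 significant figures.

1.52

Mercator is conformal, so the point scale is isotropic: h = k = sec φ = 1/cos φ.
k = 1/cos 48.8° = 1/0.6587 = 1.518.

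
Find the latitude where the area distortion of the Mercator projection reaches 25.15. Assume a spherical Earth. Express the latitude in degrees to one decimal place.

78.5°

Mercator areal scale is sec²φ.
sec²φ = 25.15  ⇒  cos²φ = 0.03976  ⇒  cos φ = 0.1994.
φ = arccos(0.1994) ≈ 78.5°.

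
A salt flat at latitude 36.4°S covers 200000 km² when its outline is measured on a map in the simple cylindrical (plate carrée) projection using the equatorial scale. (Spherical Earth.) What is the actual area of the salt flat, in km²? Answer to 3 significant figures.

161000 km²

In the plate carrée (x = Rλ, y = Rφ), meridians are true-scale (h = 1) and parallels are stretched by k = sec φ.
Areal scale = h·k = 1 × sec φ; at 36.4°, h = 1.000, k = 1.242, so h·k = 1.242.
True area = apparent / (areal scale) = 200000 / 1.242 ≈ 161000 km².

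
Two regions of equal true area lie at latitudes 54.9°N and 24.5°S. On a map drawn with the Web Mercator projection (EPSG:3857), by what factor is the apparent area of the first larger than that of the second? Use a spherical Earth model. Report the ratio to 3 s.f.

On Mercator, area is exaggerated by sec²φ = 1/cos²φ.
At 54.9°: sec²(54.9°) = 1/0.5750² = 3.025.
At 24.5°: sec²(24.5°) = 1/0.9100² = 1.208.
Ratio = 3.025/1.208 = cos²(24.5°)/cos²(54.9°) ≈ 2.50.

2.50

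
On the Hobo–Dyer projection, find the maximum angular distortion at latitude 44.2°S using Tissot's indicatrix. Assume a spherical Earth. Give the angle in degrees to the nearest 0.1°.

Hobo–Dyer is a cylindrical equal-area projection with standard parallels at ±37.5°. For cylindrical equal-area with standard parallel φ₀, h = cos φ / cos φ₀ and k = cos φ₀ / cos φ, so h·k = 1.
At 44.2°: h = 0.9036, k = 1.107; principal scales a = 1.107, b = 0.9036.
sin(ω/2) = (a − b)/(a + b) = 0.2030/2.010 = 0.1010, so ω = 2 arcsin(0.1010) ≈ 11.6°.

11.6°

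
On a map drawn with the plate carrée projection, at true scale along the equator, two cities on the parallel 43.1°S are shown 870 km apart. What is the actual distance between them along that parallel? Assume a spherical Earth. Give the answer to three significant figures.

In the plate carrée (x = Rλ, y = Rφ), meridians are true-scale (h = 1) and parallels are stretched by k = sec φ.
Along the parallel at 43.1°, map distances are exaggerated by k = sec 43.1° = 1.370.
True distance = 870 / 1.370 = 870 × cos 43.1° ≈ 635 km.

635 km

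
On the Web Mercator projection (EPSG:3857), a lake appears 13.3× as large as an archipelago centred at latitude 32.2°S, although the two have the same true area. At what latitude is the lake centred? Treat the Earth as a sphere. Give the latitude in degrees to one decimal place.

76.6°

Mercator areal scale is sec²φ, so apparent-area ratio = sec²φ₁ / sec²φ₂ = cos²φ₂ / cos²φ₁.
cos²φ₂ / cos²φ₁ = 13.3  ⇒  cos φ₁ = cos 32.2° / √13.3 = 0.8462/3.647 = 0.2320.
φ₁ = arccos(0.2320) ≈ 76.6°.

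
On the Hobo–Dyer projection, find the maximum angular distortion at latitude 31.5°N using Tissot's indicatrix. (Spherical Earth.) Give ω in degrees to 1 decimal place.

8.3°

The Hobo–Dyer projection is cylindrical equal-area with φ₀ = 37.5°. A cylindrical equal-area projection with standard parallel φ₀ has meridian scale h = cos φ / cos φ₀ and parallel scale k = cos φ₀ / cos φ (so areas are preserved, h·k = 1).
At 31.5°: h = 1.075, k = 0.9305; principal scales a = 1.075, b = 0.9305.
sin(ω/2) = (a − b)/(a + b) = 0.1443/2.005 = 0.07194, so ω = 2 arcsin(0.07194) ≈ 8.3°.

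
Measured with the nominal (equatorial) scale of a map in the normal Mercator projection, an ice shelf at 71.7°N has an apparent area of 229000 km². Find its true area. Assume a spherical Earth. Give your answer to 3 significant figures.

22600 km²

Mercator is conformal, so the point scale is isotropic: h = k = sec φ = 1/cos φ.
Areal scale = k² = sec²φ = 1/cos²(71.7°) = 1/0.3140² = 10.14.
True area = apparent / (areal scale) = 229000 / 10.14 ≈ 22600 km².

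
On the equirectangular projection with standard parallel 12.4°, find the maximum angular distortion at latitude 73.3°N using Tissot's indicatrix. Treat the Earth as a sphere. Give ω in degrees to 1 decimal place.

66.1°

In the equirectangular projection with standard parallel φ₀ = 12.4° (x = Rλ cos φ₀, y = Rφ), meridians are true-scale (h = 1) and the parallel scale is k = cos φ₀ / cos φ.
At 73.3°: h = 1.000, k = 3.399; principal scales a = 3.399, b = 1.000.
sin(ω/2) = (a − b)/(a + b) = 2.399/4.399 = 0.5453, so ω = 2 arcsin(0.5453) ≈ 66.1°.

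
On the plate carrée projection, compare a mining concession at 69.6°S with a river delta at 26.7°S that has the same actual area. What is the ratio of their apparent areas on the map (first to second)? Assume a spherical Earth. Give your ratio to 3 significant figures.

2.56

Plate carrée maps x = Rλ, y = Rφ. The meridian scale is h = 1 and the parallel scale is k = 1/cos φ = sec φ.
Areal scale at 69.6°: h·k = 1.000 × 2.869 = 2.869.
Areal scale at 26.7°: h·k = 1.000 × 1.119 = 1.119.
Ratio = 2.869/1.119 ≈ 2.56.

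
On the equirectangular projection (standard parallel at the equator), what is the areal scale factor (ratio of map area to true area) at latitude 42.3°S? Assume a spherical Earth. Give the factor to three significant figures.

Plate carrée maps x = Rλ, y = Rφ. The meridian scale is h = 1 and the parallel scale is k = 1/cos φ = sec φ.
Areal scale = h·k = 1 × sec φ; at 42.3°, h = 1.000, k = 1.352, so h·k = 1.352.

1.35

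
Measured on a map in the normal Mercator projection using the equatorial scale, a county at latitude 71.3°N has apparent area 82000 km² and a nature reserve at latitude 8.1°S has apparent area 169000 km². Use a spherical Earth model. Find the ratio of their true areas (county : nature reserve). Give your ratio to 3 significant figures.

Since Mercator area scale is 1/cos²φ, the true area equals the apparent area multiplied by cos²φ.
True area of county: 82000 × cos²(71.3°) = 82000 × 0.1028 = 8429 km².
True area of nature reserve: 169000 × cos²(8.1°) = 169000 × 0.9801 = 165600 km².
Ratio = 8429 / 165600 ≈ 0.0509.

0.0509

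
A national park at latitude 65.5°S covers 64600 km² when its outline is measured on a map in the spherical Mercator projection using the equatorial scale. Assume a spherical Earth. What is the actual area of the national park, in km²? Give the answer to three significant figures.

Mercator is conformal, so the point scale is isotropic: h = k = sec φ = 1/cos φ.
Areal scale = k² = sec²φ = 1/cos²(65.5°) = 1/0.4147² = 5.815.
True area = apparent / (areal scale) = 64600 / 5.815 ≈ 11100 km².

11100 km²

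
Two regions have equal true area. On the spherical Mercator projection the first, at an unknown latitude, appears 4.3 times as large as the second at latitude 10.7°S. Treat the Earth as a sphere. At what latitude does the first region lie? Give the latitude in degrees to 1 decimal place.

61.7°

On Mercator, (apparent₁)/(apparent₂) = sec²φ₁ / sec²φ₂ when true areas are equal.
cos²φ₂ / cos²φ₁ = 4.3  ⇒  cos φ₁ = cos 10.7° / √4.3 = 0.9826/2.074 = 0.4739.
φ₁ = arccos(0.4739) ≈ 61.7°.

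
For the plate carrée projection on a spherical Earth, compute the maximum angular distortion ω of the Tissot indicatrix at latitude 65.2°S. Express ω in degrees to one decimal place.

In the plate carrée (x = Rλ, y = Rφ), meridians are true-scale (h = 1) and parallels are stretched by k = sec φ.
At 65.2°: h = 1.000, k = 2.384; principal scales a = 2.384, b = 1.000.
sin(ω/2) = (a − b)/(a + b) = 1.384/3.384 = 0.4090, so ω = 2 arcsin(0.4090) ≈ 48.3°.

48.3°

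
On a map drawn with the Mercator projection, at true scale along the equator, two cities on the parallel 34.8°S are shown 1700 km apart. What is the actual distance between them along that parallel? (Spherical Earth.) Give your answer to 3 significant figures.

The Mercator projection is conformal; its linear scale factor is the same in every direction and equals sec φ = 1/cos φ.
Along the parallel at 34.8°, map distances are exaggerated by k = sec 34.8° = 1.218.
True distance = 1700 / 1.218 = 1700 × cos 34.8° ≈ 1400 km.

1400 km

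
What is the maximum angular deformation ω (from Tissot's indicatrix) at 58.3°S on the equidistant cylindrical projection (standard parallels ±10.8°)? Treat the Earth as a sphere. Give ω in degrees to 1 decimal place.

35.3°

The equidistant cylindrical projection with φ₀ = 10.8° has h = 1 (meridians true) and k = cos φ₀ / cos φ along parallels.
At 58.3°: h = 1.000, k = 1.869; principal scales a = 1.869, b = 1.000.
sin(ω/2) = (a − b)/(a + b) = 0.8693/2.869 = 0.3030, so ω = 2 arcsin(0.3030) ≈ 35.3°.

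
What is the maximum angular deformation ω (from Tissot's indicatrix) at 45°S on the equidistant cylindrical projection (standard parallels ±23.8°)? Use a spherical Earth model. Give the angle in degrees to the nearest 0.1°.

The equidistant cylindrical projection with φ₀ = 23.8° has h = 1 (meridians true) and k = cos φ₀ / cos φ along parallels.
At 45°: h = 1.000, k = 1.294; principal scales a = 1.294, b = 1.000.
sin(ω/2) = (a − b)/(a + b) = 0.2939/2.294 = 0.1281, so ω = 2 arcsin(0.1281) ≈ 14.7°.

14.7°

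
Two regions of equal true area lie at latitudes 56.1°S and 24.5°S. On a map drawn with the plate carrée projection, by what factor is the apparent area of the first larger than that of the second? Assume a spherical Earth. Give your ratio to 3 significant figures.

1.63

In the plate carrée (x = Rλ, y = Rφ), meridians are true-scale (h = 1) and parallels are stretched by k = sec φ.
Areal scale at 56.1°: h·k = 1.000 × 1.793 = 1.793.
Areal scale at 24.5°: h·k = 1.000 × 1.099 = 1.099.
Ratio = 1.793/1.099 ≈ 1.63.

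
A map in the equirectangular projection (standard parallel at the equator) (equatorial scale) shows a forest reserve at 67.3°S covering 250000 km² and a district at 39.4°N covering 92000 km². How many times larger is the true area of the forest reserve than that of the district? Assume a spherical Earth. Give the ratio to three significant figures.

Plate carrée has h = 1 and k = sec φ, giving areal scale sec φ; true area = (apparent area) · cos φ.
True area of forest reserve: 250000 × cos(67.3°) = 250000 × 0.3859 = 96480 km².
True area of district: 92000 × cos(39.4°) = 92000 × 0.7727 = 71090 km².
Ratio = 96480 / 71090 ≈ 1.36.

1.36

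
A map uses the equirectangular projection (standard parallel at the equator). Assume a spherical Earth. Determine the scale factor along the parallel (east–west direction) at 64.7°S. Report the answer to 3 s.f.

2.34

In the plate carrée (x = Rλ, y = Rφ), meridians are true-scale (h = 1) and parallels are stretched by k = sec φ.
k = 1/cos 64.7° = 1/0.4274 = 2.340.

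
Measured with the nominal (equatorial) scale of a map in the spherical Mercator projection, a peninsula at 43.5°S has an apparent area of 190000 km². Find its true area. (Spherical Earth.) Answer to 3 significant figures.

Mercator is conformal, so the point scale is isotropic: h = k = sec φ = 1/cos φ.
Areal scale = k² = sec²φ = 1/cos²(43.5°) = 1/0.7254² = 1.901.
True area = apparent / (areal scale) = 190000 / 1.901 ≈ 100000 km².

100000 km²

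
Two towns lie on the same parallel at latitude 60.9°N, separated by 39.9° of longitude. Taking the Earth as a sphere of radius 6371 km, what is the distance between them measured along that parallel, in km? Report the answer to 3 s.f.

Arc length along a parallel = R cos φ · Δλ (with Δλ in radians).
= 6371 × cos 60.9° × (39.9° × π/180) = 6371 × 0.4863 × 0.6964 ≈ 2160 km.

2160 km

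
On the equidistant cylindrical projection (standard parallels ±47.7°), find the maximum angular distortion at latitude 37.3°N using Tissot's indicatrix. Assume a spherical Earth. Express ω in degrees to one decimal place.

In the equirectangular projection with standard parallel φ₀ = 47.7° (x = Rλ cos φ₀, y = Rφ), meridians are true-scale (h = 1) and the parallel scale is k = cos φ₀ / cos φ.
At 37.3°: h = 1.000, k = 0.8461; principal scales a = 1.000, b = 0.8461.
sin(ω/2) = (a − b)/(a + b) = 0.1539/1.846 = 0.08339, so ω = 2 arcsin(0.08339) ≈ 9.6°.

9.6°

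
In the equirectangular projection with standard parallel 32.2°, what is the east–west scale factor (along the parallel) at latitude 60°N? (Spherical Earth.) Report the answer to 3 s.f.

1.69

The equidistant cylindrical projection with φ₀ = 32.2° has h = 1 (meridians true) and k = cos φ₀ / cos φ along parallels.
k = cos 32.2° / cos 60° = 0.8462/0.5000 = 1.692.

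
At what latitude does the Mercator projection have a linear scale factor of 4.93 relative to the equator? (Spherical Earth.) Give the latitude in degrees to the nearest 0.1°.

78.3°

Mercator scale is k = sec φ = 1/cos φ.
1/cos φ = 4.93  ⇒  cos φ = 0.2028  ⇒  φ = arccos(0.2028) ≈ 78.3°.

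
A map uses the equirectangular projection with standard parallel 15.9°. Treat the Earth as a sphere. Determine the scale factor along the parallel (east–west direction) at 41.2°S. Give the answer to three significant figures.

1.28

The equidistant cylindrical projection with φ₀ = 15.9° has h = 1 (meridians true) and k = cos φ₀ / cos φ along parallels.
k = cos 15.9° / cos 41.2° = 0.9617/0.7524 = 1.278.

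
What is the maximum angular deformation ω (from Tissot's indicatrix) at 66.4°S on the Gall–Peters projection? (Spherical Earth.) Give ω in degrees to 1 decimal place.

Gall–Peters is a cylindrical equal-area projection with standard parallels at ±45°. For cylindrical equal-area with standard parallel φ₀, h = cos φ / cos φ₀ and k = cos φ₀ / cos φ, so h·k = 1.
At 66.4°: h = 0.5662, k = 1.766; principal scales a = 1.766, b = 0.5662.
sin(ω/2) = (a − b)/(a + b) = 1.200/2.332 = 0.5145, so ω = 2 arcsin(0.5145) ≈ 61.9°.

61.9°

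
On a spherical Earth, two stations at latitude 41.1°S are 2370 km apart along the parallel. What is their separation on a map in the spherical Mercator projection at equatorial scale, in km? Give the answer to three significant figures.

For Mercator, h = k = sec φ (a conformal cylindrical projection has a single point scale, 1/cos φ).
Along the parallel, k = sec 41.1° = 1/0.7536 = 1.327.
Map distance = 2370 × 1.327 ≈ 3150 km.

3150 km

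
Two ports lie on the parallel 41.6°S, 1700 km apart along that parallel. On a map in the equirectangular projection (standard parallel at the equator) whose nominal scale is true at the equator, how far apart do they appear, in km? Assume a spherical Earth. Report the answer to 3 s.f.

For the equirectangular projection with φ₀ = 0 (plate carrée), h = 1 along meridians and k = sec φ along parallels.
Along the parallel, k = sec 41.6° = 1/0.7478 = 1.337.
Map distance = 1700 × 1.337 ≈ 2270 km.

2270 km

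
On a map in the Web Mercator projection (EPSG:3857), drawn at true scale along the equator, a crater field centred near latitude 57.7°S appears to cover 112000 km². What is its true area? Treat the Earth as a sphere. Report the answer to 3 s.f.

32000 km²

Mercator is conformal, so the point scale is isotropic: h = k = sec φ = 1/cos φ.
Areal scale = k² = sec²φ = 1/cos²(57.7°) = 1/0.5344² = 3.502.
True area = apparent / (areal scale) = 112000 / 3.502 ≈ 32000 km².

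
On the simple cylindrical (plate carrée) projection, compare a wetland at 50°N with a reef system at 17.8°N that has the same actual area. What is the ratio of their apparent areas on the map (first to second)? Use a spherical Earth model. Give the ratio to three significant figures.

1.48

For the equirectangular projection with φ₀ = 0 (plate carrée), h = 1 along meridians and k = sec φ along parallels.
Areal scale at 50°: h·k = 1.000 × 1.556 = 1.556.
Areal scale at 17.8°: h·k = 1.000 × 1.050 = 1.050.
Ratio = 1.556/1.050 ≈ 1.48.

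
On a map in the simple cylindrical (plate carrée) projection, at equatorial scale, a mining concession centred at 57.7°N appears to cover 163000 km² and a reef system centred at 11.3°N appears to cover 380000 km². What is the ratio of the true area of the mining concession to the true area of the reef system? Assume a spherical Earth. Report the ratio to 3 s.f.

On the plate carrée, areal scale = h·k = 1 × sec φ, so true area = apparent × cos φ.
True area of mining concession: 163000 × cos(57.7°) = 163000 × 0.5344 = 87100 km².
True area of reef system: 380000 × cos(11.3°) = 380000 × 0.9806 = 372600 km².
Ratio = 87100 / 372600 ≈ 0.234.

0.234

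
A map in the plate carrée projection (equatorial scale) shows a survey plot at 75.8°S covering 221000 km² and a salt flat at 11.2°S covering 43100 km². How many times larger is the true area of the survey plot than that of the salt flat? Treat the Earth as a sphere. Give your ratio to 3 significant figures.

Plate carrée has h = 1 and k = sec φ, giving areal scale sec φ; true area = (apparent area) · cos φ.
True area of survey plot: 221000 × cos(75.8°) = 221000 × 0.2453 = 54210 km².
True area of salt flat: 43100 × cos(11.2°) = 43100 × 0.9810 = 42280 km².
Ratio = 54210 / 42280 ≈ 1.28.

1.28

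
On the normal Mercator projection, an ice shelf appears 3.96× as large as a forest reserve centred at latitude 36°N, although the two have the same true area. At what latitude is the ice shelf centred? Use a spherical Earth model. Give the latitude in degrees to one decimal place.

66.0°

On Mercator, (apparent₁)/(apparent₂) = sec²φ₁ / sec²φ₂ when true areas are equal.
cos²φ₂ / cos²φ₁ = 3.96  ⇒  cos φ₁ = cos 36° / √3.96 = 0.8090/1.990 = 0.4065.
φ₁ = arccos(0.4065) ≈ 66.0°.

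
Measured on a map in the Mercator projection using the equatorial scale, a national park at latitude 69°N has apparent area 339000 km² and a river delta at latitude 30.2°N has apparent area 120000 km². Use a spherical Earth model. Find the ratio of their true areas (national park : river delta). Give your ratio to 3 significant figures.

Mercator's areal exaggeration is sec²φ; hence true area = (apparent area) · cos²φ.
True area of national park: 339000 × cos²(69°) = 339000 × 0.1284 = 43540 km².
True area of river delta: 120000 × cos²(30.2°) = 120000 × 0.7470 = 89640 km².
Ratio = 43540 / 89640 ≈ 0.486.

0.486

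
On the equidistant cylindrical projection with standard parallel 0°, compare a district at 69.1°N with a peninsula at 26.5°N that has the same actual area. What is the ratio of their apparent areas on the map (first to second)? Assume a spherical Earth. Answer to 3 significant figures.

Plate carrée maps x = Rλ, y = Rφ. The meridian scale is h = 1 and the parallel scale is k = 1/cos φ = sec φ.
Areal scale at 69.1°: h·k = 1.000 × 2.803 = 2.803.
Areal scale at 26.5°: h·k = 1.000 × 1.117 = 1.117.
Ratio = 2.803/1.117 ≈ 2.51.

2.51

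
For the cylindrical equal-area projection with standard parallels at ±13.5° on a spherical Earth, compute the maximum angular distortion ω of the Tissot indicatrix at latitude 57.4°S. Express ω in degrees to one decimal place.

A cylindrical equal-area projection with standard parallel φ₀ has meridian scale h = cos φ / cos φ₀ and parallel scale k = cos φ₀ / cos φ (so areas are preserved, h·k = 1).
At 57.4°: h = 0.5541, k = 1.805; principal scales a = 1.805, b = 0.5541.
sin(ω/2) = (a − b)/(a + b) = 1.251/2.359 = 0.5302, so ω = 2 arcsin(0.5302) ≈ 64.0°.

64.0°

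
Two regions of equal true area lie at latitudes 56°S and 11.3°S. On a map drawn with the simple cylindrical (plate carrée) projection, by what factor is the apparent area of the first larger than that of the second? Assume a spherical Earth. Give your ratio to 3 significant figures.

In the plate carrée (x = Rλ, y = Rφ), meridians are true-scale (h = 1) and parallels are stretched by k = sec φ.
Areal scale at 56°: h·k = 1.000 × 1.788 = 1.788.
Areal scale at 11.3°: h·k = 1.000 × 1.020 = 1.020.
Ratio = 1.788/1.020 ≈ 1.75.

1.75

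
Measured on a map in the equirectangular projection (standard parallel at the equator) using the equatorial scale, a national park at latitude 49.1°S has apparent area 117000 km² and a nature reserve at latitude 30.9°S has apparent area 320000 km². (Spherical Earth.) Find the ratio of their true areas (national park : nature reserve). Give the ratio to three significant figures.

0.279

Plate carrée has h = 1 and k = sec φ, giving areal scale sec φ; true area = (apparent area) · cos φ.
True area of national park: 117000 × cos(49.1°) = 117000 × 0.6547 = 76600 km².
True area of nature reserve: 320000 × cos(30.9°) = 320000 × 0.8581 = 274600 km².
Ratio = 76600 / 274600 ≈ 0.279.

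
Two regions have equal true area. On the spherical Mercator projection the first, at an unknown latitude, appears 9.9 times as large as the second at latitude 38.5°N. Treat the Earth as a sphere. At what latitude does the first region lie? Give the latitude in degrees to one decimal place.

75.6°

On Mercator, (apparent₁)/(apparent₂) = sec²φ₁ / sec²φ₂ when true areas are equal.
cos²φ₂ / cos²φ₁ = 9.9  ⇒  cos φ₁ = cos 38.5° / √9.9 = 0.7826/3.146 = 0.2487.
φ₁ = arccos(0.2487) ≈ 75.6°.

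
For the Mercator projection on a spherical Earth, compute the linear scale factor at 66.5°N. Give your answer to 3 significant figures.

2.51

For Mercator, h = k = sec φ (a conformal cylindrical projection has a single point scale, 1/cos φ).
k = 1/cos 66.5° = 1/0.3987 = 2.508.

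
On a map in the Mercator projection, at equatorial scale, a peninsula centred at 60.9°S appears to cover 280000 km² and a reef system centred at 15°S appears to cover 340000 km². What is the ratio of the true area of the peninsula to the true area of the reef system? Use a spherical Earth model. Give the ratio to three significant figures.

On Mercator the areal scale is sec²φ, so true area = apparent × cos²φ.
True area of peninsula: 280000 × cos²(60.9°) = 280000 × 0.2365 = 66230 km².
True area of reef system: 340000 × cos²(15°) = 340000 × 0.9330 = 317200 km².
Ratio = 66230 / 317200 ≈ 0.209.

0.209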